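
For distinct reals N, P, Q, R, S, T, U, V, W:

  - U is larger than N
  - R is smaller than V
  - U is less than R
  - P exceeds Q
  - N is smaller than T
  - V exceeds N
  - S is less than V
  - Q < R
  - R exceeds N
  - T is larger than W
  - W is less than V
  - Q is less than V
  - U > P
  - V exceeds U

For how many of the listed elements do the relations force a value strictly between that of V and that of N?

Chaining upward from N reaches: U, R, T.
Chaining downward from V reaches: Q, P, U, W, S, R.
Strictly between N and V are those in both lists: U, R — 2 elements.

2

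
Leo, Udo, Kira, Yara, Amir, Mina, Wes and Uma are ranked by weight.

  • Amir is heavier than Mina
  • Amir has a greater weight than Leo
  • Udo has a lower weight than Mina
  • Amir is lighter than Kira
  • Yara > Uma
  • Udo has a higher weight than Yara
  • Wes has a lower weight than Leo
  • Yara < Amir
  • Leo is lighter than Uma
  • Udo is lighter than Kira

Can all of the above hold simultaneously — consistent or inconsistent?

The single ordering Wes < Leo < Uma < Yara < Udo < Mina < Amir < Kira satisfies every listed relation, so no contradiction arises.

consistent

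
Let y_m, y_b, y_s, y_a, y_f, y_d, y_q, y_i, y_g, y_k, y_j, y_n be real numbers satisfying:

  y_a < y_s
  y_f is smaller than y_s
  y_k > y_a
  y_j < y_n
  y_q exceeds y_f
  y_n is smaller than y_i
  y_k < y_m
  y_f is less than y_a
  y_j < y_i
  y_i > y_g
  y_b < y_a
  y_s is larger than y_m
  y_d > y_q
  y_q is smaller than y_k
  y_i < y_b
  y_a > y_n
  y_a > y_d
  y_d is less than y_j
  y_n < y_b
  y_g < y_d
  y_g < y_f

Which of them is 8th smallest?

The consecutive relations fix a unique order: y_g < y_f < y_q < y_d < y_j < y_n < y_i < y_b < y_a < y_k < y_m < y_s.
The 8th smallest is y_b.

y_b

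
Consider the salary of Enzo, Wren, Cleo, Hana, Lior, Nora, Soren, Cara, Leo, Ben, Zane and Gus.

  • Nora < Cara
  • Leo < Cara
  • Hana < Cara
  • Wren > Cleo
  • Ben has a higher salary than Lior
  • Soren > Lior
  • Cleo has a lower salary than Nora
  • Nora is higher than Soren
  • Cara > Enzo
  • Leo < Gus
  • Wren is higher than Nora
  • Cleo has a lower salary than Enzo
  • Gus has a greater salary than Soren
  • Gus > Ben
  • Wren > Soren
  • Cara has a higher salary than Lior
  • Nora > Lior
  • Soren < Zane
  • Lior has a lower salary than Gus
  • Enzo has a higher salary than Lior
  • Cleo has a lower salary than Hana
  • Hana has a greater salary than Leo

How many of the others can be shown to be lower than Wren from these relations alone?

The elements the relations force below Wren are Lior, Soren, Cleo, Nora — no chain reaches any other.
That is 4.

4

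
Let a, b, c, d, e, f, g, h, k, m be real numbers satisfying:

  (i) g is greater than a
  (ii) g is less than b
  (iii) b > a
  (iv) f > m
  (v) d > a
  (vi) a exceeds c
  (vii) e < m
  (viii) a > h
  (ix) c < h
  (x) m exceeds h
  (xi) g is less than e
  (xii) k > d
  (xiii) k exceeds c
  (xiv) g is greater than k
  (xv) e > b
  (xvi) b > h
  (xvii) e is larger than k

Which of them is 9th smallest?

Chaining the given pairs: c < h < a < d < k < g < b < e < m < f.
Counting 9 from the smallest end gives m.

m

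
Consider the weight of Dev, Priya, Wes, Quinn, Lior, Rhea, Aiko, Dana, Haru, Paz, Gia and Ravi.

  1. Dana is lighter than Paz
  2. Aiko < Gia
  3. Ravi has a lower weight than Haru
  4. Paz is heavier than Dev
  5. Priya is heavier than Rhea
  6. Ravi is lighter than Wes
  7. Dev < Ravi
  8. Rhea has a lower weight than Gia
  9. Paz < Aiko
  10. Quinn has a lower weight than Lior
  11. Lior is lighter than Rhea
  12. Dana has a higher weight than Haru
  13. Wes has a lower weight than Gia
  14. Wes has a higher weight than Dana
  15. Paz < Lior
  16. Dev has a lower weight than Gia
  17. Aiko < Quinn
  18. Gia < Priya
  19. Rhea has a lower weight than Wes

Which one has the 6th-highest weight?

Quinn

Chaining the given pairs: Dev < Ravi < Haru < Dana < Paz < Aiko < Quinn < Lior < Rhea < Wes < Gia < Priya.
Counting 6 from the largest end gives Quinn.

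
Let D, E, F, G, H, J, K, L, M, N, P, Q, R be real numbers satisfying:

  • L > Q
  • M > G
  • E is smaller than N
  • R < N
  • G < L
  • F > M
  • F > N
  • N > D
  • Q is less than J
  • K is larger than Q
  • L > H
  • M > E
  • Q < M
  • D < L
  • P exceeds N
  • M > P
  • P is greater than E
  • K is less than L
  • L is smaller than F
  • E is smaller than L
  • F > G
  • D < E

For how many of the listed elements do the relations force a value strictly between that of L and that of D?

1

Chaining upward from D reaches: E, N, P, M, F.
Chaining downward from L reaches: H, Q, E, K, G.
Strictly between D and L are those in both lists: E — 1 element.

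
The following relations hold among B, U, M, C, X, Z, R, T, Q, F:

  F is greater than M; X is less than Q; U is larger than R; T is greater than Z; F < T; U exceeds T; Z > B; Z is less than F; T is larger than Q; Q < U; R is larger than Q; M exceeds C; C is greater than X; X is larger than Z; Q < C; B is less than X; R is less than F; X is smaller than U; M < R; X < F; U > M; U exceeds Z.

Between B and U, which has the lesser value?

Chaining the given relations: B < Z < X < Q < C < M < R < F < T < U.
So B < U; B is the smaller of the two.

B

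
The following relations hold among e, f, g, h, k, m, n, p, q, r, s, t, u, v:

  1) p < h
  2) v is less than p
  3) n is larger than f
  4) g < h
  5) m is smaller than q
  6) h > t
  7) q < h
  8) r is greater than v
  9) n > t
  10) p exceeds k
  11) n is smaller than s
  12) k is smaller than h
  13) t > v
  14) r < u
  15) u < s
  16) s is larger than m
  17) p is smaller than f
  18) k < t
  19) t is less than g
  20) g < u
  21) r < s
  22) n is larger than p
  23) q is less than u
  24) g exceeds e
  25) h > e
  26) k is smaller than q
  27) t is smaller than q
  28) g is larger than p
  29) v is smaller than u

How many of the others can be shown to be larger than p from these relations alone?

Directly above p: f, n, g, h.
One step further: u, s (6 so far).
Nothing else is reachable above p; 6 in all.

6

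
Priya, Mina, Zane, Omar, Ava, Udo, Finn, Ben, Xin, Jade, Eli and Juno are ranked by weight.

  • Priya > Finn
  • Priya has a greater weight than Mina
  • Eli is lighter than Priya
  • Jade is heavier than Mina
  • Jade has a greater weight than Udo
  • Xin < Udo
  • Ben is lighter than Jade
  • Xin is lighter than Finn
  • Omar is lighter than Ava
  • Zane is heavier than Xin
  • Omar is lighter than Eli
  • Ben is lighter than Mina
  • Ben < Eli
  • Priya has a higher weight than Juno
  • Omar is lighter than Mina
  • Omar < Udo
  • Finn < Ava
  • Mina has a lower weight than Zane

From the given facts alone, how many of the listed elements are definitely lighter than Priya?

Directly below Priya: Eli, Mina, Finn, Juno.
One step further: Ben, Omar, Xin (7 so far).
No other element is forced below Priya by the given relations, so the count is 7.

7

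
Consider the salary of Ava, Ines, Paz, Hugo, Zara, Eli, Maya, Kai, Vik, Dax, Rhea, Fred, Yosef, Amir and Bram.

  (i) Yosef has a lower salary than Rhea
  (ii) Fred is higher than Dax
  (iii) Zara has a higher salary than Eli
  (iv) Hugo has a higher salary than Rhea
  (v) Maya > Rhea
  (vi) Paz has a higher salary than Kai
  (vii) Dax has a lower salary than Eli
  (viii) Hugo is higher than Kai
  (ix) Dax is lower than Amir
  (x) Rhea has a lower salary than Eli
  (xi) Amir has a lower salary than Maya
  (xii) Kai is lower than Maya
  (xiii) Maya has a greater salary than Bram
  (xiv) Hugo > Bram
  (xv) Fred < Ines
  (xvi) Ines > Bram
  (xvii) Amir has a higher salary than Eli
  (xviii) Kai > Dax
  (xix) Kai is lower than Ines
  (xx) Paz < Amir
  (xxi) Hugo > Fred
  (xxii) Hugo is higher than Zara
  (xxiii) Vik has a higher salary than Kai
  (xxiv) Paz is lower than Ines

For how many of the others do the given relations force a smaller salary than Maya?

8

Directly below Maya: Rhea, Kai, Bram, Amir.
One step further: Yosef, Dax, Eli, Paz (8 so far).
Nothing else is reachable below Maya; 8 in all.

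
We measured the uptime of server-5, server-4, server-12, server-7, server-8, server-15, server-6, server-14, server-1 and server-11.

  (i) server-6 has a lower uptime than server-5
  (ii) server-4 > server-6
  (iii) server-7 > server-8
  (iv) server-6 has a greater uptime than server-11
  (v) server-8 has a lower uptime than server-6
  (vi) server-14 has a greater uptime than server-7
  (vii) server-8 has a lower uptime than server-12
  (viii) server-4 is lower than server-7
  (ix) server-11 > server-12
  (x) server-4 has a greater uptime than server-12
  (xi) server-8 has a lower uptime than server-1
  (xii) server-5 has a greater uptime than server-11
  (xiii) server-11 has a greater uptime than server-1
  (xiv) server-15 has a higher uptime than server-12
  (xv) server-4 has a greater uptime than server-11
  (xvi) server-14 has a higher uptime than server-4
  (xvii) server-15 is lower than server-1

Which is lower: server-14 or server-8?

server-8

Link the given pairs in sequence: server-8 < server-12; server-12 < server-15; server-15 < server-1; server-1 < server-11; server-11 < server-6; server-6 < server-4; server-4 < server-7; server-7 < server-14.
Together: server-8 < server-12 < server-15 < server-1 < server-11 < server-6 < server-4 < server-7 < server-14.
So server-8 < server-14; server-8 is the lower of the two.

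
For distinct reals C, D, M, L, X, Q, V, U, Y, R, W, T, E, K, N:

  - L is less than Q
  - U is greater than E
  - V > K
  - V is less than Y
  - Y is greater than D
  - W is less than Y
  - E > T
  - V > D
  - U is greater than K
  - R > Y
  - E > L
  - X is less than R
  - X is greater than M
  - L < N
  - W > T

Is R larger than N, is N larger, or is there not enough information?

Following every chain through N: below N we get L.
R is not reached, and no chain runs the other way from R to N.
So the given relations leave the order of N and R undetermined.

undetermined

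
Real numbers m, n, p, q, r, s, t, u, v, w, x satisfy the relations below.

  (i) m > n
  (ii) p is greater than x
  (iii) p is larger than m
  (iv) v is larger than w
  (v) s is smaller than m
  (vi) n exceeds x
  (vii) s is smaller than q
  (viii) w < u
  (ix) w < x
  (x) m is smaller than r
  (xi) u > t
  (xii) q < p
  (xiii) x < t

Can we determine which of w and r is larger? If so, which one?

Following the relations from w: w < x < n < m < r.
So r is larger.

r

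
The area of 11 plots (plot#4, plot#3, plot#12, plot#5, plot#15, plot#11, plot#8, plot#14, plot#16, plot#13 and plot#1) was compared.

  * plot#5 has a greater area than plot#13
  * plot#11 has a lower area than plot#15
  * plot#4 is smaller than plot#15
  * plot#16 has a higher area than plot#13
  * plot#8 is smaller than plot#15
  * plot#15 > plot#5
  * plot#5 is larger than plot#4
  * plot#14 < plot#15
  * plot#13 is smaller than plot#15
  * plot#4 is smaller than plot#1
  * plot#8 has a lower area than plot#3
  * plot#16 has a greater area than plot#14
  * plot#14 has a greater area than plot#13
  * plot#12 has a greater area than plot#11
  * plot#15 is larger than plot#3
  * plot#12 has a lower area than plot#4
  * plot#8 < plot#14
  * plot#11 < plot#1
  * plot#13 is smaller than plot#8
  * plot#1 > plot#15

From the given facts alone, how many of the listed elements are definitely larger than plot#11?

Directly above plot#11: plot#12, plot#15, plot#1.
One step further: plot#4 (4 so far).
One step further: plot#5 (5 so far).
Nothing else is reachable above plot#11; 5 in all.

5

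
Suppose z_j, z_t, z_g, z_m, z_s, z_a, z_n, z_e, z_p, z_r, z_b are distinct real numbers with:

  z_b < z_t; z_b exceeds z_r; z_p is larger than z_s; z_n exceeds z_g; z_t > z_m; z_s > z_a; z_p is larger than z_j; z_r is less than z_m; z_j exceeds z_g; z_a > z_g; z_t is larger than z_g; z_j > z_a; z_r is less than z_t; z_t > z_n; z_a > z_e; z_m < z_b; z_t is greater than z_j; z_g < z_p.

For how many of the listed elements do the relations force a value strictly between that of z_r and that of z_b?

Chaining upward from z_r reaches: z_m, z_t.
Chaining downward from z_b reaches: z_m.
Strictly between z_r and z_b are those in both lists: z_m — 1 element.

1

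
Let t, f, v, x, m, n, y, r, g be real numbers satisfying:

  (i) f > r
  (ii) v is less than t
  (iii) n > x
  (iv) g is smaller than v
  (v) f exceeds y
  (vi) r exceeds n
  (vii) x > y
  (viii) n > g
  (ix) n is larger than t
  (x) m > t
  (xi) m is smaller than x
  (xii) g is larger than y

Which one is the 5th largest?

m

Piecing the relations together gives one ordering: y < g < v < t < m < x < n < r < f.
Counting 5 from the largest end gives m.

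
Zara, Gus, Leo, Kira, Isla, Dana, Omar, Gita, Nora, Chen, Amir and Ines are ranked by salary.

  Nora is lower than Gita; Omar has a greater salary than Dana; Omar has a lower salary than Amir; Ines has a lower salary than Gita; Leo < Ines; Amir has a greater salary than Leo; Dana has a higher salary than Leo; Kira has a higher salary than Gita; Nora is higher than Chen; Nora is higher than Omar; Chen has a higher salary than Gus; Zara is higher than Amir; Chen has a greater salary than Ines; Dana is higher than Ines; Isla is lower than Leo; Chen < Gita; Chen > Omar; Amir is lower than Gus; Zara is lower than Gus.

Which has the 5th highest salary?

Chaining the given pairs: Isla < Leo < Ines < Dana < Omar < Amir < Zara < Gus < Chen < Nora < Gita < Kira.
The 5th largest is Gus.

Gus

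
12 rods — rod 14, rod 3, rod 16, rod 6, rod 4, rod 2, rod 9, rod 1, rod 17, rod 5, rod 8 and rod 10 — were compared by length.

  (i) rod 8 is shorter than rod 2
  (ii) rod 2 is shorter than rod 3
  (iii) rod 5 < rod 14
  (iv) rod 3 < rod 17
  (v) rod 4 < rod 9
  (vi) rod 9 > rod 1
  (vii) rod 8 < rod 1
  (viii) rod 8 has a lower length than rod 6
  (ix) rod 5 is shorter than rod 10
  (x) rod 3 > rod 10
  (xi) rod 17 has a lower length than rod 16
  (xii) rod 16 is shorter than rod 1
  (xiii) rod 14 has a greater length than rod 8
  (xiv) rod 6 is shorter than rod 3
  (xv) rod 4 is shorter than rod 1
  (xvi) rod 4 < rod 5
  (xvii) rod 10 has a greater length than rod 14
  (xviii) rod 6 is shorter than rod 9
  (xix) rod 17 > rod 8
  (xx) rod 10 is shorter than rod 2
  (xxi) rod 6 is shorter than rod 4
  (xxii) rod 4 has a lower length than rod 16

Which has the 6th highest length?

rod 2

Piecing the relations together gives one ordering: rod 8 < rod 6 < rod 4 < rod 5 < rod 14 < rod 10 < rod 2 < rod 3 < rod 17 < rod 16 < rod 1 < rod 9.
Counting 6 from the largest end gives rod 2.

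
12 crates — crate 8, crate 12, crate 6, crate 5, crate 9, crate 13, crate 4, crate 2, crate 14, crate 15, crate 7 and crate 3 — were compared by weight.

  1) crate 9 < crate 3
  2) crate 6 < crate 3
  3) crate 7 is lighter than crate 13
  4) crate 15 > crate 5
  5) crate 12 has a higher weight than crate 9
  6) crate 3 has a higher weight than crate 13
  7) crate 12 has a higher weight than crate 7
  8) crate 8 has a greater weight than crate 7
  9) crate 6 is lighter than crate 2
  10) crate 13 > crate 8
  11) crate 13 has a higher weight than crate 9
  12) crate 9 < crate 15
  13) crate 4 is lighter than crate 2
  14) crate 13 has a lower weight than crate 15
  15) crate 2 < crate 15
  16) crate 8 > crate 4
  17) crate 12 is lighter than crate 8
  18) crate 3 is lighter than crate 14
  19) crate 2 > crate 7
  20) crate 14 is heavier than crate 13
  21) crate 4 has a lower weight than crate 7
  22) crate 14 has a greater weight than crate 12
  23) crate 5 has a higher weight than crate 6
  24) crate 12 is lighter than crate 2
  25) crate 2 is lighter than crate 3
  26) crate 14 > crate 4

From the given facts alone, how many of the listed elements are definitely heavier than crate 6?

From crate 6 the given relations immediately reach crate 2, crate 5, crate 3.
From those, crate 15, crate 14 — 5 in total.
Nothing else is reachable above crate 6; 5 in all.

5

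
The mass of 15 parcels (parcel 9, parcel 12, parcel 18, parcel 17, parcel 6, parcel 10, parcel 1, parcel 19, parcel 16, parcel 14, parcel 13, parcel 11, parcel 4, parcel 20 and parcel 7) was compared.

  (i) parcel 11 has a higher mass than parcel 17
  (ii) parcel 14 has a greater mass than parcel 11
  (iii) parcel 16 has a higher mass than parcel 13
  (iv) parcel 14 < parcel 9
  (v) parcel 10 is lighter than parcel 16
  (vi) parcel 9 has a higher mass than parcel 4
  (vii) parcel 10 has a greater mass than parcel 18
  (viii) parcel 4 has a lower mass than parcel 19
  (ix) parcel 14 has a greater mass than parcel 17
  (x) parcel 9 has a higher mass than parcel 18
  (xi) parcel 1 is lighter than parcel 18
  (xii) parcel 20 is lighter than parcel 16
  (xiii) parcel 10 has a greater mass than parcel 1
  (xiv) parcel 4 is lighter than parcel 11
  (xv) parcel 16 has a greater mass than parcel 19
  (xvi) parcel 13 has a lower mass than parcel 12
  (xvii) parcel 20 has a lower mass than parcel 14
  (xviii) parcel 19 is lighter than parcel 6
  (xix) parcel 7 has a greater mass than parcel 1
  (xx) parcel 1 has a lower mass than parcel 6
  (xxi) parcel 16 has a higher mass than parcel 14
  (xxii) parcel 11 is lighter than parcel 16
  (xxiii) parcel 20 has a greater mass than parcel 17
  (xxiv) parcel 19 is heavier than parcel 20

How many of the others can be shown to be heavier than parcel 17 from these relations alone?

7

From parcel 17 the given relations immediately reach parcel 11, parcel 20, parcel 14.
From those, parcel 19, parcel 9, parcel 16 — 6 in total.
From those, parcel 6 — 7 in total.
Nothing else is reachable above parcel 17; 7 in all.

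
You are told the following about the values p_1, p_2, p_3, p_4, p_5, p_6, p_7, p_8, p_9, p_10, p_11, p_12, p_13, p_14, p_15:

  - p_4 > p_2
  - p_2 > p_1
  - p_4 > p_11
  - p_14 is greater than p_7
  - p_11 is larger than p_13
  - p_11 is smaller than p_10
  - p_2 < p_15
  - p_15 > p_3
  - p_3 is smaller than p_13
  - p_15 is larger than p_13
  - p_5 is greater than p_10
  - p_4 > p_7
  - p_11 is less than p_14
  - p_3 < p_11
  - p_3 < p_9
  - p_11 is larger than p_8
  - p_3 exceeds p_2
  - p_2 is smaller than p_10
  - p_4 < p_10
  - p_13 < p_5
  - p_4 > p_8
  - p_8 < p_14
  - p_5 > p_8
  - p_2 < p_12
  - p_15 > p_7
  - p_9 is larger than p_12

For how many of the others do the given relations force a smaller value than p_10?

From p_10 the given relations immediately reach p_2, p_11, p_4.
From those, p_1, p_7, p_3, p_13, p_8 — 8 in total.
Nothing else is reachable below p_10; 8 in all.

8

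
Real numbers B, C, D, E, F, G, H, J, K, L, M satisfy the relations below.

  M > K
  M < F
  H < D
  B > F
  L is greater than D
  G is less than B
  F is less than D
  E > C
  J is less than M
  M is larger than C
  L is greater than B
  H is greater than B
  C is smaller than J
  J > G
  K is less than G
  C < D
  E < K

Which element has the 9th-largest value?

The consecutive relations fix a unique order: C < E < K < G < J < M < F < B < H < D < L.
Counting 9 from the largest end gives K.

K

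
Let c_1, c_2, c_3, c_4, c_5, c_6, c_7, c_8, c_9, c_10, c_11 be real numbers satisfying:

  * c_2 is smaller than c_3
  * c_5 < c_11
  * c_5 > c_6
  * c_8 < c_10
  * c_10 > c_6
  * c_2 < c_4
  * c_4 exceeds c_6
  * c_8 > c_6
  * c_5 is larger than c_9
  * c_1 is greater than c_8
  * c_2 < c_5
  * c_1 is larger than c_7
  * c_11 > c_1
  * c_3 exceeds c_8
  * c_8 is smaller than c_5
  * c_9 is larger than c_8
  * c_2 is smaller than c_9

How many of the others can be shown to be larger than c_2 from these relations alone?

The elements the relations force above c_2 are c_3, c_9, c_5, c_11, c_4 — no chain reaches any other.
That is 5.

5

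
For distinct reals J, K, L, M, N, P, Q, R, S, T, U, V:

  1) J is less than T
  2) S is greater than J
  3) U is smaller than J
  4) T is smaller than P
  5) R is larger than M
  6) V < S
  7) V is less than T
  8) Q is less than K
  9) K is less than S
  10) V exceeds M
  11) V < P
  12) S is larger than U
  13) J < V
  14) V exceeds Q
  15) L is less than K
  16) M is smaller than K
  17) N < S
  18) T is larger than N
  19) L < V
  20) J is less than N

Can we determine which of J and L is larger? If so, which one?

Following every chain through L: above L we get V, T, K, P, S.
J is not reached, and no chain runs the other way from J to L.
So the given relations leave the order of L and J undetermined.

undetermined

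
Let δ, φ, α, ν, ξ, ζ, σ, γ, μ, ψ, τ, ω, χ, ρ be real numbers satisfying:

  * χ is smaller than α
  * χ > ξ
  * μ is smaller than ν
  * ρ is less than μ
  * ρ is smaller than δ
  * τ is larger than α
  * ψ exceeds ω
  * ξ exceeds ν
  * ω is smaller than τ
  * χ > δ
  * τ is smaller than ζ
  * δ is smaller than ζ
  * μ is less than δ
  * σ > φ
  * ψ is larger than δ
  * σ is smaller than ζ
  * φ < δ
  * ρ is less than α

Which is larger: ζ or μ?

The relevant relations are μ < δ; δ < χ; χ < α; α < τ; τ < ζ.
Chaining these gives μ < δ < χ < α < τ < ζ.
So μ < ζ; ζ is the larger of the two.

ζ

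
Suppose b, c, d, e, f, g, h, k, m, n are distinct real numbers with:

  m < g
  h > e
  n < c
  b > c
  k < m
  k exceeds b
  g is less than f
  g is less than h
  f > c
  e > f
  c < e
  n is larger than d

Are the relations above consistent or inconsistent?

consistent

The single ordering d < n < c < b < k < m < g < f < e < h satisfies every listed relation, so no contradiction arises.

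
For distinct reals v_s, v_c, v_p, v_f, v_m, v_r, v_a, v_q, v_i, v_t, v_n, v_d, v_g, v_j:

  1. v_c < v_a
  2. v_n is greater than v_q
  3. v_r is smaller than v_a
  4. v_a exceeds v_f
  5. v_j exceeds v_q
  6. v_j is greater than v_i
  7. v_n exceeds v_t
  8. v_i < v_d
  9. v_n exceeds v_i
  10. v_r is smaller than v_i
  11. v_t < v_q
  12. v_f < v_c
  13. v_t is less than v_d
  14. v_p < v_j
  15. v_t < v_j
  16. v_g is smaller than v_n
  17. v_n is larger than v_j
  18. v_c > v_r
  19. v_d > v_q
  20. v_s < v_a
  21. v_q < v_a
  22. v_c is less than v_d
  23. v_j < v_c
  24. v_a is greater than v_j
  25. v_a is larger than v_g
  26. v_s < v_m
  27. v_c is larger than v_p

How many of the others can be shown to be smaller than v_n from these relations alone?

7

Directly below v_n: v_t, v_i, v_g, v_q, v_j.
One step further: v_r, v_p (7 so far).
Nothing else is reachable below v_n; 7 in all.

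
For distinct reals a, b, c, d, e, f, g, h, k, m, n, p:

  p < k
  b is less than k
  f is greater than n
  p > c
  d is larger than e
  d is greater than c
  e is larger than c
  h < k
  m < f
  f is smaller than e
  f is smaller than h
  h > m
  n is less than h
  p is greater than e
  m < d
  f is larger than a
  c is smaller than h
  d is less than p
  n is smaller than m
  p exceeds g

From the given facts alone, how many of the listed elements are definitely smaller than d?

6

Directly below d: c, m, e.
One step further: n, f (5 so far).
One step further: a (6 so far).
No other element is forced below d by the given relations, so the count is 6.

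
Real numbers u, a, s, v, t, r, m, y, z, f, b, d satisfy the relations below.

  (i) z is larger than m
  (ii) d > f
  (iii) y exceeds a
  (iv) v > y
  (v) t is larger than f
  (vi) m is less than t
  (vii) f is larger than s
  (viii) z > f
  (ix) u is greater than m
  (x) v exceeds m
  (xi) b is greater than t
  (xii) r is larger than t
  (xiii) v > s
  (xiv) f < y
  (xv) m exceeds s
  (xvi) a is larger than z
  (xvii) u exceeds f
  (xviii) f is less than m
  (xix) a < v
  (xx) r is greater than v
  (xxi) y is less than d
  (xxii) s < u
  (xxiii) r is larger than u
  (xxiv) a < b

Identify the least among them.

s

Chaining upward from s: directly above it, f, m, u, v; then z, t, y, d, r; then a, b.
That covers every other element, and nothing is given below s, so s is the least.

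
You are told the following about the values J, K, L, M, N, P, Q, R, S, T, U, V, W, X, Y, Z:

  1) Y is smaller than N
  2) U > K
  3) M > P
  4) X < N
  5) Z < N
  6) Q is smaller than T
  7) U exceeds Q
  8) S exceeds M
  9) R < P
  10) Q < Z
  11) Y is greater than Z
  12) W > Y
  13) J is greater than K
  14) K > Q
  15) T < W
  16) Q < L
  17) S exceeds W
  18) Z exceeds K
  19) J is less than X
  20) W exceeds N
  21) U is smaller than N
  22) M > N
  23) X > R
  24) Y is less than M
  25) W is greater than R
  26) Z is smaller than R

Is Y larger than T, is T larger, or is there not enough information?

undetermined

Following every chain through T: above T we get W, S; below T we get Q.
Y is not reached, and no chain runs the other way from Y to T.
So the given relations leave the order of T and Y undetermined.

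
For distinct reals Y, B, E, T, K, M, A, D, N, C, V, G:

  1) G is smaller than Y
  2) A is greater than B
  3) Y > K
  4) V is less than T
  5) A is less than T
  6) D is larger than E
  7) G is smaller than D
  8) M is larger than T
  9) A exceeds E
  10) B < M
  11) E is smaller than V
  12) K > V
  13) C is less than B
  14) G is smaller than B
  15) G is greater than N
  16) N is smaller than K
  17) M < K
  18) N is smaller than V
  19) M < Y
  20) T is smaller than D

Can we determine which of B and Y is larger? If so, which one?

B < A < T < M < K < Y, by transitivity through A, T, M, K.
So Y is larger.

Y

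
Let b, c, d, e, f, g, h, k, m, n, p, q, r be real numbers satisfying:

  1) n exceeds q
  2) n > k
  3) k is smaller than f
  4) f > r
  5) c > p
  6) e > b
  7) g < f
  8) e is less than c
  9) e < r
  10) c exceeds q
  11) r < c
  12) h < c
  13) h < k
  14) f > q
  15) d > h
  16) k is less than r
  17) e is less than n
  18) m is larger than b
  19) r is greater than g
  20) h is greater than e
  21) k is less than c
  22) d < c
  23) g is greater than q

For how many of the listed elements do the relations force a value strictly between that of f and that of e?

3

The relations place e below f. An element lies strictly between them when it is forced above e and also forced below f.
Above e: {h, k, d, n, r, c}. Below f: {b, h, q, k, g, r}.
Intersection: {h, k, r} — 3.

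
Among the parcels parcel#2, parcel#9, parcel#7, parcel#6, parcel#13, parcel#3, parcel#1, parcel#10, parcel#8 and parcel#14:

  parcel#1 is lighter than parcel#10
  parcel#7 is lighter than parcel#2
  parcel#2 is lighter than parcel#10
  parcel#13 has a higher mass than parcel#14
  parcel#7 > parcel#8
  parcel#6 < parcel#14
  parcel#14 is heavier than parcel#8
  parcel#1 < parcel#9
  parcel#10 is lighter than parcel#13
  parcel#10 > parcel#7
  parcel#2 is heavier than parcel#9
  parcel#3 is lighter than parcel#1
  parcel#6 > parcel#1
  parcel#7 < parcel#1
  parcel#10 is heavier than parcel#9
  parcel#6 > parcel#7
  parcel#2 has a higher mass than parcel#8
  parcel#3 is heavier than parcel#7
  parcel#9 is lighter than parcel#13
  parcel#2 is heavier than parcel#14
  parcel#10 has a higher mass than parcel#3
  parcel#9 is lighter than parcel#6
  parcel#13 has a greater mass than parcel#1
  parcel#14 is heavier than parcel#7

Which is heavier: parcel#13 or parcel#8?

parcel#13

Following the relations from parcel#8: parcel#8 < parcel#7 < parcel#3 < parcel#1 < parcel#9 < parcel#6 < parcel#14 < parcel#2 < parcel#10 < parcel#13.
So parcel#8 < parcel#13; parcel#13 is the heavier of the two.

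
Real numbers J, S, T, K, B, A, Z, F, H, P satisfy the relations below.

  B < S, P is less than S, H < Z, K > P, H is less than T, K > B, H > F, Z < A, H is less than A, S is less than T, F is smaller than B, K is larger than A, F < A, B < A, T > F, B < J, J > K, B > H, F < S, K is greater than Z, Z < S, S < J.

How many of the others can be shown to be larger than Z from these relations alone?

5

Directly above Z: A, K, S.
One step further: J, T (5 so far).
No other element is forced above Z by the given relations, so the count is 5.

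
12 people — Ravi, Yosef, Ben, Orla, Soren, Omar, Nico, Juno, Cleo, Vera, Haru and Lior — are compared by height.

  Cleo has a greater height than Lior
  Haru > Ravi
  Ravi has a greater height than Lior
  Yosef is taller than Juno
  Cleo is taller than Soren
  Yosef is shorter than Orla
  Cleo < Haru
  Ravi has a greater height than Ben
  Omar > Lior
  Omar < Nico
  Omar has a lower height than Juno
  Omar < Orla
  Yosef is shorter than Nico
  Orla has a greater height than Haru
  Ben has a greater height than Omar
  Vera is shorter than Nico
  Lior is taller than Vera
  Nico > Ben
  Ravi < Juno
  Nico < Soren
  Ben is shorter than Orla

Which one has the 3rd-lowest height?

Piecing the relations together gives one ordering: Vera < Lior < Omar < Ben < Ravi < Juno < Yosef < Nico < Soren < Cleo < Haru < Orla.
Counting 3 from the smallest end gives Omar.

Omar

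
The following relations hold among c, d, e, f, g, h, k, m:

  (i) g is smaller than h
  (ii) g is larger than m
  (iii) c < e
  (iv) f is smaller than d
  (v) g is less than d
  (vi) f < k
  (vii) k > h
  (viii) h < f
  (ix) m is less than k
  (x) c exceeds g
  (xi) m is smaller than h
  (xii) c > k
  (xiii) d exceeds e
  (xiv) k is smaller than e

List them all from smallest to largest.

Nothing is placed below m, so it is least; from there m < g; g < h; h < f; f < k; k < c; c < e; e < d, each given directly.

m < g < h < f < k < c < e < d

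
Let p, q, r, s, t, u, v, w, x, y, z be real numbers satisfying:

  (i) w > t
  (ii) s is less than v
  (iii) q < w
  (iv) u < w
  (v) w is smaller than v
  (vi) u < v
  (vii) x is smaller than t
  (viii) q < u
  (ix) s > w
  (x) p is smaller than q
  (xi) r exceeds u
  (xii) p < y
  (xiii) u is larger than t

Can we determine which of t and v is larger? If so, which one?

The relevant relations are t < u; u < w; w < s; s < v.
Together: t < u < w < s < v.
So v is larger.

v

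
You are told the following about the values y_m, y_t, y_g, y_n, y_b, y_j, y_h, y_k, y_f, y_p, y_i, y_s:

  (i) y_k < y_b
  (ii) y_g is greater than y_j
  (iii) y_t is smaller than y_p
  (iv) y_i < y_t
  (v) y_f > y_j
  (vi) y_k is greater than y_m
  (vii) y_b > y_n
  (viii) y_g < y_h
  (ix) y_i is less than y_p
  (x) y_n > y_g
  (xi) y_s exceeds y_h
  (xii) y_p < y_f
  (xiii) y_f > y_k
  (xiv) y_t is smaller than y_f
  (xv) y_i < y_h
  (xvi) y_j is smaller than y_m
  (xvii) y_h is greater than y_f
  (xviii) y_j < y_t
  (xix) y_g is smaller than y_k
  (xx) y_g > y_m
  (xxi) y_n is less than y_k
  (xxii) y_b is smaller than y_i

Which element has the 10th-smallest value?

y_f

Chaining the given pairs: y_j < y_m < y_g < y_n < y_k < y_b < y_i < y_t < y_p < y_f < y_h < y_s.
Counting 10 from the smallest end gives y_f.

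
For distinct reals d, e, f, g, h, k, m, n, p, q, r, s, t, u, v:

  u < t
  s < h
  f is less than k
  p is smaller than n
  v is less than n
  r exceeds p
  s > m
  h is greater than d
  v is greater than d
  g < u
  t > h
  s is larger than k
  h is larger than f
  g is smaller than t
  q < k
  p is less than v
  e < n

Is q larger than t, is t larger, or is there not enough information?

q < k and k < s give q < s.
Then s < h extends the chain to h.
Then h < t extends the chain to t.
So t is larger.

t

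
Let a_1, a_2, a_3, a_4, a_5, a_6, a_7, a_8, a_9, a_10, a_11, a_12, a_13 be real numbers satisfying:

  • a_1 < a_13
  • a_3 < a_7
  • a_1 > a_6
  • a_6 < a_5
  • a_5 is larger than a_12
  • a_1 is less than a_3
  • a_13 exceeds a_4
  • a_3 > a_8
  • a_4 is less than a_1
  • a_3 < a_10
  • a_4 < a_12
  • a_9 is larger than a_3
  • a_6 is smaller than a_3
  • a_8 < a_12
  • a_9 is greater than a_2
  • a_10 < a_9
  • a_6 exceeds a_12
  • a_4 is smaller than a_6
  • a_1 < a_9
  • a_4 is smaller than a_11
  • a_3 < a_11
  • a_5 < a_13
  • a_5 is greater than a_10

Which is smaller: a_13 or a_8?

The relevant relations are a_8 < a_12; a_12 < a_6; a_6 < a_1; a_1 < a_3; a_3 < a_10; a_10 < a_5; a_5 < a_13.
Chaining these gives a_8 < a_12 < a_6 < a_1 < a_3 < a_10 < a_5 < a_13.
So a_8 < a_13; a_8 is the smaller of the two.

a_8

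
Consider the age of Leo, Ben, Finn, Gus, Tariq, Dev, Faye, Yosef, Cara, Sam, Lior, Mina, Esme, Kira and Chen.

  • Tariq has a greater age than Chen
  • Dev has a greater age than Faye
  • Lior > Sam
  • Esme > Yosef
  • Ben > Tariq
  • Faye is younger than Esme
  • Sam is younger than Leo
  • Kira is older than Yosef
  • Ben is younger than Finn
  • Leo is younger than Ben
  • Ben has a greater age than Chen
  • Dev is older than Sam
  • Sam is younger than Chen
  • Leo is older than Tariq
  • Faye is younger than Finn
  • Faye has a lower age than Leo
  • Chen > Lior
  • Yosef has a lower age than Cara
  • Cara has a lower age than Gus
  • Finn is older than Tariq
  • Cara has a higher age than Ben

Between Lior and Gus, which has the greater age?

Gus

The relevant relations are Lior < Chen; Chen < Tariq; Tariq < Leo; Leo < Ben; Ben < Cara; Cara < Gus.
Together: Lior < Chen < Tariq < Leo < Ben < Cara < Gus.
So Lior < Gus; Gus is the older of the two.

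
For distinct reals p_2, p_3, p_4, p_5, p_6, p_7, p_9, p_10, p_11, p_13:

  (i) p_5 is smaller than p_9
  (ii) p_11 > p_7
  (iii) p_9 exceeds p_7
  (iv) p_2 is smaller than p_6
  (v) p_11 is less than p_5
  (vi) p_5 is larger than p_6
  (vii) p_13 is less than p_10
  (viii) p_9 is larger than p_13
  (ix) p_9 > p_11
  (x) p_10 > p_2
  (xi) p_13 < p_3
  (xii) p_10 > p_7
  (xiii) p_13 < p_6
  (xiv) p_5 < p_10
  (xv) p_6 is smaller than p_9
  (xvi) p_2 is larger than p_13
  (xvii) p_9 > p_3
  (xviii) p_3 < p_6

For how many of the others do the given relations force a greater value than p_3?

4

The elements the relations force above p_3 are p_6, p_5, p_10, p_9 — no chain reaches any other.
That is 4.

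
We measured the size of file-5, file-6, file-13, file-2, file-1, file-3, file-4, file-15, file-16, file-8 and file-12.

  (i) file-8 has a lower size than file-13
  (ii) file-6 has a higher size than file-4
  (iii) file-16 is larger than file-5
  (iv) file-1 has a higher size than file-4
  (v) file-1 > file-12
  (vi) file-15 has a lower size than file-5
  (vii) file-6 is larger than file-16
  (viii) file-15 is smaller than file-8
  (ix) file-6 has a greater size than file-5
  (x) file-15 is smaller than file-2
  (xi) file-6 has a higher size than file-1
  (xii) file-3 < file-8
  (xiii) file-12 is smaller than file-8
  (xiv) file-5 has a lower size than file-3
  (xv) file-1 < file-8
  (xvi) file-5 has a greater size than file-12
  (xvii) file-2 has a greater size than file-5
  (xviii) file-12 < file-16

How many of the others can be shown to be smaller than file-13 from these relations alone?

7

Directly below file-13: file-8.
One step further: file-15, file-12, file-1, file-3 (5 so far).
One step further: file-4, file-5 (7 so far).
No other element is forced below file-13 by the given relations, so the count is 7.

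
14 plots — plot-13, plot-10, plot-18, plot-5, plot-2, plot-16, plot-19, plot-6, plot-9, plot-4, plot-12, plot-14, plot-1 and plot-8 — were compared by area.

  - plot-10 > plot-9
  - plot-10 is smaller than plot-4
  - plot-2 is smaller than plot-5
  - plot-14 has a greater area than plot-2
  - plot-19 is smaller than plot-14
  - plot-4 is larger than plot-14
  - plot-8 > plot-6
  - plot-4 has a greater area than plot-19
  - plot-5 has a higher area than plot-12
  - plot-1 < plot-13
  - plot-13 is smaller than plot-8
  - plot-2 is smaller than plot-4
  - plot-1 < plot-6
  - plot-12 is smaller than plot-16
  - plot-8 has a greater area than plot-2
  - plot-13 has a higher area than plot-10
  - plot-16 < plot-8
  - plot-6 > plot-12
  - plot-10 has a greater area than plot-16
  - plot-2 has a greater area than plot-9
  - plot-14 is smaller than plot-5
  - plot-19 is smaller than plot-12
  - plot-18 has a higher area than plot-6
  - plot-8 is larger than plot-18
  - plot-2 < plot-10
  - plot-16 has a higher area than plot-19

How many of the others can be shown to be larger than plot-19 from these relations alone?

10

From plot-19 the given relations immediately reach plot-12, plot-14, plot-16, plot-4.
From those, plot-10, plot-6, plot-5, plot-8 — 8 in total.
From those, plot-18, plot-13 — 10 in total.
No other element is forced above plot-19 by the given relations, so the count is 10.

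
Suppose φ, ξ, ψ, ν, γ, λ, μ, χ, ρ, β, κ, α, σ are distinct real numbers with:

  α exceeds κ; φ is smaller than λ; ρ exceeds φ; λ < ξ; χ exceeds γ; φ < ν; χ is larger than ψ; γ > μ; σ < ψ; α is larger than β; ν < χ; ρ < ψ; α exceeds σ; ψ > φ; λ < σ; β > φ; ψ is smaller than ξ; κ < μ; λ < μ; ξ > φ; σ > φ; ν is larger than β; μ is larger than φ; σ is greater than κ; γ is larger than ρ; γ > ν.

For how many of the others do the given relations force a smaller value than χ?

Directly below χ: ν, γ, ψ.
One step further: φ, β, μ, ρ, σ (8 so far).
One step further: κ, λ (10 so far).
No other element is forced below χ by the given relations, so the count is 10.

10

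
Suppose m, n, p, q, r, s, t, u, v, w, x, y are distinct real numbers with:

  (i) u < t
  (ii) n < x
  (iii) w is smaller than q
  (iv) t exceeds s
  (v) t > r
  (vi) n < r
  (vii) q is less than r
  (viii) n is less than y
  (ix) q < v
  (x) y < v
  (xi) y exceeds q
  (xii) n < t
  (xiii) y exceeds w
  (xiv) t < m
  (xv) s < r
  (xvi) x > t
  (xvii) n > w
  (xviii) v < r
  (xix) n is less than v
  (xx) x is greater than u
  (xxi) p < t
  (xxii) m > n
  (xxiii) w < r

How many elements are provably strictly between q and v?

Chaining upward from q reaches: y, r, t, x, m.
Chaining downward from v reaches: w, n, y.
Strictly between q and v are those in both lists: y — 1 element.

1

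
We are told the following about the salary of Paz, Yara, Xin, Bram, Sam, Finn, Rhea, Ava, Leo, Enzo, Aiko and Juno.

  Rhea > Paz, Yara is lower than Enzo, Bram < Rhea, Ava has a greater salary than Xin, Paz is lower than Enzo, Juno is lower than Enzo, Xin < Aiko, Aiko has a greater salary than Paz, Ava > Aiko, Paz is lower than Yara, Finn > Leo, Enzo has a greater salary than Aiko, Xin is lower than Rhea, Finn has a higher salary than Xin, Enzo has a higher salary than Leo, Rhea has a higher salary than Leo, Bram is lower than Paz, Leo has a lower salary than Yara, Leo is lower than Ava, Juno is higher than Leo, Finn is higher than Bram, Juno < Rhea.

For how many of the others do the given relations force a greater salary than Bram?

7

The elements the relations force above Bram are Paz, Aiko, Yara, Enzo, Finn, Rhea, Ava — no chain reaches any other.
That is 7.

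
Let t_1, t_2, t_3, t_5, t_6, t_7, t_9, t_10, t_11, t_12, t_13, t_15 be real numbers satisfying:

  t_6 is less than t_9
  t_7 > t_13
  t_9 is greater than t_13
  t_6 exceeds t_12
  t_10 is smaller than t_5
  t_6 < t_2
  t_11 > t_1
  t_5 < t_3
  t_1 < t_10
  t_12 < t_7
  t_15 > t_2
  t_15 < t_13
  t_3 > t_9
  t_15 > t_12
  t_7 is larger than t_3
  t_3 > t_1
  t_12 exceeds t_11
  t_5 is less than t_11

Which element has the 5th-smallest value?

t_12

The consecutive relations fix a unique order: t_1 < t_10 < t_5 < t_11 < t_12 < t_6 < t_2 < t_15 < t_13 < t_9 < t_3 < t_7.
Counting 5 from the smallest end gives t_12.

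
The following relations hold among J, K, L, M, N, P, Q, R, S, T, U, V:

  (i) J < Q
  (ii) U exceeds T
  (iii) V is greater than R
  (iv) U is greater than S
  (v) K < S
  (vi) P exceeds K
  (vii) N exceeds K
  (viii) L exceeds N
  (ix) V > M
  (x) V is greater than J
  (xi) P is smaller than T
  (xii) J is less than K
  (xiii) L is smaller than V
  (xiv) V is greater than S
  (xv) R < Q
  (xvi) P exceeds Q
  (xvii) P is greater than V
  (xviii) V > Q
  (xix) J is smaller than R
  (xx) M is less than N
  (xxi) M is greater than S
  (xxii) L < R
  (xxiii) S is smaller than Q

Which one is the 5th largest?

Chaining the given pairs: J < K < S < M < N < L < R < Q < V < P < T < U.
The 5th largest is Q.

Q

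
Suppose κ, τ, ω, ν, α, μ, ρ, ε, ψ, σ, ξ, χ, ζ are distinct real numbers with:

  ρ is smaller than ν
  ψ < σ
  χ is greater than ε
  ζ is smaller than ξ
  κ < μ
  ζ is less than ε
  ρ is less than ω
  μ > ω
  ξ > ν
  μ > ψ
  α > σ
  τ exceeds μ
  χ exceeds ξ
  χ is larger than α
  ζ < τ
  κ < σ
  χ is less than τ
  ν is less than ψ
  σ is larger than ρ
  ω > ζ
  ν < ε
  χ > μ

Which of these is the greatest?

τ

ρ is not greatest since ρ < ν; ν is not greatest since ν < ψ; κ is not greatest since κ < μ; ζ is not greatest since ζ < ω; ω is not greatest since ω < μ; ψ is not greatest since ψ < σ; σ is not greatest since σ < α; ε is not greatest since ε < χ; α is not greatest since α < χ; μ is not greatest since μ < χ; ξ is not greatest since ξ < χ; χ is not greatest since χ < τ.
Only τ has nothing above it, so τ is the greatest.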